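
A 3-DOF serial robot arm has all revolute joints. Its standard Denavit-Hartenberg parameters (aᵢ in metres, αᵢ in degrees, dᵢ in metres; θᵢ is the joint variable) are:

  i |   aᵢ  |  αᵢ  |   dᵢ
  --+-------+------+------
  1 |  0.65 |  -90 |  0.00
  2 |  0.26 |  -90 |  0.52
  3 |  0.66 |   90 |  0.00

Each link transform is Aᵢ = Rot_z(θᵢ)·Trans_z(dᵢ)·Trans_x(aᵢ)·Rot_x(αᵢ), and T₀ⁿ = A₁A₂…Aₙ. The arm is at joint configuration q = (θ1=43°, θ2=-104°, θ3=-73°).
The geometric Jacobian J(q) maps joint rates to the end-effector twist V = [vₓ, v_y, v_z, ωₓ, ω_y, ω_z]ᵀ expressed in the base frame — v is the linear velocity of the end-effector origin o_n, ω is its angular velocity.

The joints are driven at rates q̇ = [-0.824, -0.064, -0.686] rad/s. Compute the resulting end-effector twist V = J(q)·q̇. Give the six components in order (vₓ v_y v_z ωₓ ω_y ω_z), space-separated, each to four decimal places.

o_n = [-0.3899, 1.2105, 0.4395]
J₁: ẑ×o_n = [-1.2105, -0.3899, 0.0000], ω = ẑ
J2: z=[-0.6820, 0.7314, 0.0000] o=[0.4754, 0.4433, 0.0000] → [0.3214, 0.2997, 0.1096, -0.6820, 0.7314, 0.0000]
J3: z=[0.7096, 0.6617, 0.2419] o=[0.0747, 0.7807, 0.2523] → [0.0199, -0.2453, 0.6124, 0.7096, 0.6617, 0.2419]
V = J·q̇ = [0.9632, 0.4703, -0.4271, -0.4432, -0.5008, -0.9900]

0.9632 0.4703 -0.4271 -0.4432 -0.5008 -0.9900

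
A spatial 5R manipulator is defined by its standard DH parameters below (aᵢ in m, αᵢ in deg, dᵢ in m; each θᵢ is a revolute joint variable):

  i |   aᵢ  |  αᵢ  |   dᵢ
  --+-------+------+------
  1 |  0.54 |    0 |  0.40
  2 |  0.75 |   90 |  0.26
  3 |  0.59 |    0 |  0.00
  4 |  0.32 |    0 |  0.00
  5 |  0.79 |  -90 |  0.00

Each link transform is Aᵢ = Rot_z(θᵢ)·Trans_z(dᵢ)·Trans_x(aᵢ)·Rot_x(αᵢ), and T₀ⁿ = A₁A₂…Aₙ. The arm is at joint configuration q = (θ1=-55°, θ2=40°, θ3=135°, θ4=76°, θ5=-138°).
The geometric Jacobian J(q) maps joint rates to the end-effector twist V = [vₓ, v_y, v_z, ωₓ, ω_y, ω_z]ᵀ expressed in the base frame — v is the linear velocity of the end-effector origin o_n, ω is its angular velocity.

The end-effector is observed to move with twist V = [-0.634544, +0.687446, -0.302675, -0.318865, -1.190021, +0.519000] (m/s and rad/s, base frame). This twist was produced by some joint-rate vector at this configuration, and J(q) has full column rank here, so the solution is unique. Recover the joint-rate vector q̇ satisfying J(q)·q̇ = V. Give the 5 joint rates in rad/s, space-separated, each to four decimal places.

0.8450 -0.3260 0.7580 0.2300 0.2440

o_n = [0.5894, -0.5173, 1.6679]
J₁: ẑ×o_n = [0.5173, 0.5894, -0.0000], ω = ẑ
J2: z=[0.0000, 0.0000, 1.0000] o=[0.3097, -0.4423, 0.4000] → [0.0749, 0.2796, -0.0000, 0.0000, 0.0000, 1.0000]
J3: z=[-0.2588, -0.9659, 0.0000] o=[1.0342, -0.6365, 0.6600] → [-0.9735, 0.2609, -0.4605, -0.2588, -0.9659, 0.0000]
J4: z=[-0.2588, -0.9659, 0.0000] o=[0.6312, -0.5285, 1.0772] → [-0.5705, 0.1529, -0.0433, -0.2588, -0.9659, 0.0000]
J5: z=[-0.2588, -0.9659, 0.0000] o=[0.3663, -0.4575, 0.9124] → [-0.7297, 0.1955, 0.2310, -0.2588, -0.9659, 0.0000]
q̇ = J⁺·V = [0.8450, -0.3260, 0.7580, 0.2300, 0.2440]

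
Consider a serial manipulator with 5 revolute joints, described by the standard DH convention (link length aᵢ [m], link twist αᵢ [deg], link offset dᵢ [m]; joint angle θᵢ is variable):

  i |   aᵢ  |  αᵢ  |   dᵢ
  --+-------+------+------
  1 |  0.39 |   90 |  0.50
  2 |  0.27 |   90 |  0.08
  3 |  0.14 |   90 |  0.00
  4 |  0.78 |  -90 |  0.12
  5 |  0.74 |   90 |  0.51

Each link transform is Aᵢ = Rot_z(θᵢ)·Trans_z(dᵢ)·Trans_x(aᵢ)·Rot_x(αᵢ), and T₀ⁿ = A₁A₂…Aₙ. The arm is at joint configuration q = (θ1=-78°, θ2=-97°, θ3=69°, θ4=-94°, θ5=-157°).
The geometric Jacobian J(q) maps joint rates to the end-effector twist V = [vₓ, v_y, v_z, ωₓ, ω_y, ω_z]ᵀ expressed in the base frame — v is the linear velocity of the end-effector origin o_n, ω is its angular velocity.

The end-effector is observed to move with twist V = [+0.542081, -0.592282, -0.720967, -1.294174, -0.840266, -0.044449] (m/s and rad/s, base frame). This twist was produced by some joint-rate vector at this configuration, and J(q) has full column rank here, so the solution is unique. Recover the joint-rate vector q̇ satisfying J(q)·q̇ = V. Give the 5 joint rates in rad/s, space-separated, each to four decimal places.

-0.4110 0.4320 -0.4490 -0.7640 0.7890

o_n = [-0.4345, -0.5173, -0.3918]
J₁: ẑ×o_n = [0.5173, -0.4345, 0.0000], ω = ẑ
J2: z=[-0.9781, -0.2079, 0.0000] o=[0.0811, -0.3815, 0.5000] → [0.1854, -0.8723, 0.0257, -0.9781, -0.2079, 0.0000]
J3: z=[-0.2064, 0.9709, 0.1219] o=[-0.0040, -0.3659, 0.2320] → [-0.5871, -0.1812, 0.4492, -0.2064, 0.9709, 0.1219]
J4: z=[0.3269, 0.1858, -0.9266] o=[-0.1331, -0.3871, 0.1822] → [-0.2273, 0.4669, 0.0134, 0.3269, 0.1858, -0.9266]
J5: z=[-0.9056, -0.2187, -0.3633] o=[0.1169, -1.1120, -0.0045] → [0.3008, -0.1504, -0.6592, -0.9056, -0.2187, -0.3633]
q̇ = J⁺·V = [-0.4110, 0.4320, -0.4490, -0.7640, 0.7890]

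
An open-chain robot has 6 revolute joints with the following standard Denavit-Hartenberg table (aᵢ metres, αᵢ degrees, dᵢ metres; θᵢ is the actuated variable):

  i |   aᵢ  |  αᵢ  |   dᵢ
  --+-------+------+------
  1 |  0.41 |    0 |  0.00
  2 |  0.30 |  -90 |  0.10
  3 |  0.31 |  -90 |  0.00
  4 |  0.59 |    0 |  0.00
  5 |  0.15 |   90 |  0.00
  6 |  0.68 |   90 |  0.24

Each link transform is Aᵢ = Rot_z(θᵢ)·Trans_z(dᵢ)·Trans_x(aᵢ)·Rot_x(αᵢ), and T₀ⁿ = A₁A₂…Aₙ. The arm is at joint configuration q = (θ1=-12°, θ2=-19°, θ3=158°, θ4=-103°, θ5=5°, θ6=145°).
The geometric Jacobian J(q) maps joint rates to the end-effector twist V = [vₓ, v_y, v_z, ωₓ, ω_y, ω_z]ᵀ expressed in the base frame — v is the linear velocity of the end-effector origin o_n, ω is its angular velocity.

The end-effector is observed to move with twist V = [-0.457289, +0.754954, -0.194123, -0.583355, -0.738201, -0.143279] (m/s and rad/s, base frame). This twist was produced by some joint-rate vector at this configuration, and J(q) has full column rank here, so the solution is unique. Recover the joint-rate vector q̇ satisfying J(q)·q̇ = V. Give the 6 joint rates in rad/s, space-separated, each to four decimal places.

o_n = [0.6072, -0.0476, 0.4630]
J₁: ẑ×o_n = [0.0476, 0.6072, -0.0000], ω = ẑ
J2: z=[0.0000, 0.0000, 1.0000] o=[0.4010, -0.0852, 0.0000] → [-0.0376, 0.2062, 0.0000, 0.0000, 0.0000, 1.0000]
J3: z=[0.5150, 0.8572, 0.0000] o=[0.6582, -0.2398, 0.1000] → [0.3112, -0.1870, 0.1426, 0.5150, 0.8572, 0.0000]
J4: z=[-0.3211, 0.1929, 0.9272] o=[0.4118, -0.0917, -0.0161] → [0.0516, 0.3350, -0.0519, -0.3211, 0.1929, 0.9272]
J5: z=[-0.3211, 0.1929, 0.9272] o=[0.8134, 0.3377, 0.0336] → [0.4401, -0.0533, 0.1635, -0.3211, 0.1929, 0.9272]
J6: z=[0.7153, -0.5922, 0.3710] o=[0.9065, 0.4550, 0.0414] → [-0.0632, -0.4126, -0.5368, 0.7153, -0.5922, 0.3710]
q̇ = J⁺·V = [0.7610, -0.8440, -0.9520, 0.5990, -0.6100, -0.1350]

0.7610 -0.8440 -0.9520 0.5990 -0.6100 -0.1350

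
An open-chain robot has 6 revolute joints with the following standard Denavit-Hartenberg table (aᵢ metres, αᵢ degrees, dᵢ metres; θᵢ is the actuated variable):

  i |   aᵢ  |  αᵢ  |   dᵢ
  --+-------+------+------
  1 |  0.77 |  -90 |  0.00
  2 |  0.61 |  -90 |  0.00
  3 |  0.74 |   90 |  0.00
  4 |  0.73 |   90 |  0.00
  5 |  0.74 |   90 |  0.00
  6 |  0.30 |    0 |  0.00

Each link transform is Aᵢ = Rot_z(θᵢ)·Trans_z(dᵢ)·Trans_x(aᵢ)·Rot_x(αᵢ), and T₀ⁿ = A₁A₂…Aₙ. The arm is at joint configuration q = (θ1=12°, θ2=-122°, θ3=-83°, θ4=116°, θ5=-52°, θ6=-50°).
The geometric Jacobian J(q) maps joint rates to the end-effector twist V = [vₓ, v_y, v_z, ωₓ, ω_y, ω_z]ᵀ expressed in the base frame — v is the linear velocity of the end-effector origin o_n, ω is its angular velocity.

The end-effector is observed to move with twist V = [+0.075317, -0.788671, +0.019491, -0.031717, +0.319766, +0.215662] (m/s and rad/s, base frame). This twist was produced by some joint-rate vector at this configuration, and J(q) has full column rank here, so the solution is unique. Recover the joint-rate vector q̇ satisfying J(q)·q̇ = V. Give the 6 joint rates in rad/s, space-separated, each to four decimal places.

-0.1770 -0.2410 0.5400 0.1720 0.4020 0.6750

o_n = [0.9766, 0.0771, 1.6999]
J₁: ẑ×o_n = [-0.0771, 0.9766, 0.0000], ω = ẑ
J2: z=[-0.2079, 0.9781, 0.0000] o=[0.7532, 0.1601, 0.0000] → [1.6628, 0.3534, -0.2013, -0.2079, 0.9781, 0.0000]
J3: z=[0.8295, 0.1763, 0.5299] o=[0.4370, 0.0929, 0.5173] → [0.2169, -0.6950, -0.1082, 0.8295, 0.1763, 0.5299]
J4: z=[0.4891, 0.2286, -0.8417] o=[0.2375, 0.8014, 0.5938] → [-0.3568, -1.1632, -0.5232, 0.4891, 0.2286, -0.8417]
J5: z=[0.1214, 0.9378, 0.3252] o=[0.8680, 0.6107, 0.9084] → [0.9158, -0.0608, -0.1666, 0.1214, 0.9378, 0.3252]
J6: z=[-0.9818, 0.0651, 0.1786] o=[0.9763, 0.3584, 1.5956] → [0.0570, 0.1025, 0.2761, -0.9818, 0.0651, 0.1786]
q̇ = J⁺·V = [-0.1770, -0.2410, 0.5400, 0.1720, 0.4020, 0.6750]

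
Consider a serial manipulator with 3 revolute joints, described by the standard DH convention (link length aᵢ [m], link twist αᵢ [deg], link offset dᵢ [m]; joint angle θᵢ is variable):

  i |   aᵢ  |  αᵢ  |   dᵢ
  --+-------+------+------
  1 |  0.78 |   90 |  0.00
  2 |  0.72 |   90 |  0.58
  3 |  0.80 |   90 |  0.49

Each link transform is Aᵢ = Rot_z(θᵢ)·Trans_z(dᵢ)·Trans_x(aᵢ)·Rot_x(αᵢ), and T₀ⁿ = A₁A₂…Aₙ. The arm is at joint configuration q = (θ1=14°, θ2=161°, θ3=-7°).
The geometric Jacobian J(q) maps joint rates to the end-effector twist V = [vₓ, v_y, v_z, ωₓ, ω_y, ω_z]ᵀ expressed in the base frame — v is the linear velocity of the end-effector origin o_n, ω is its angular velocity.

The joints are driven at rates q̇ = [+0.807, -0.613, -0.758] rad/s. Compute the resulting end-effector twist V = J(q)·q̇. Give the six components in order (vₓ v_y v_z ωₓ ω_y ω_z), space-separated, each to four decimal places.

o_n = [-0.3607, -0.5872, 0.9562]
J₁: ẑ×o_n = [0.5872, -0.3607, 0.0000], ω = ẑ
J2: z=[0.2419, -0.9703, 0.0000] o=[0.7568, 0.1887, 0.0000] → [-0.9278, -0.2313, -1.2720, 0.2419, -0.9703, 0.0000]
J3: z=[0.3159, 0.0788, 0.9455] o=[0.2366, -0.5388, 0.2344] → [0.1026, -0.7928, 0.0317, 0.3159, 0.0788, 0.9455]
V = J·q̇ = [0.9648, 0.4516, 0.7557, -0.3877, 0.5351, 0.0903]

0.9648 0.4516 0.7557 -0.3877 0.5351 0.0903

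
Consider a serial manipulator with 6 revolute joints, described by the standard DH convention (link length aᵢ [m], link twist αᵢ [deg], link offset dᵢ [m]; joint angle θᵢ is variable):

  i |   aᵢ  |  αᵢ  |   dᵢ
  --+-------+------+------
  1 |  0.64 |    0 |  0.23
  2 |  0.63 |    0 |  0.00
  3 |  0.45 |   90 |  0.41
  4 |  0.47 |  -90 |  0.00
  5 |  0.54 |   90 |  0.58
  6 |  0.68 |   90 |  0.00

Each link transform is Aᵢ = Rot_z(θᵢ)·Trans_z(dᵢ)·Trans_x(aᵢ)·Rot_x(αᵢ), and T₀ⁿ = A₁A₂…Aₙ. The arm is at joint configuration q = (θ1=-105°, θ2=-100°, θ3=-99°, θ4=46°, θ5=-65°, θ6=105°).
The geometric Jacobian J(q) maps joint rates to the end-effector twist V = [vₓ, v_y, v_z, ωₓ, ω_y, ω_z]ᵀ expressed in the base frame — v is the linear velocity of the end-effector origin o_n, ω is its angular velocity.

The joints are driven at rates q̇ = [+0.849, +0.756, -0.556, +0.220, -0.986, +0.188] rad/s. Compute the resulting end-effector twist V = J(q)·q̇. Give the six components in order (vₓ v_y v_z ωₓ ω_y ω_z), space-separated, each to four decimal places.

0.0353 -1.2323 -0.3949 0.5787 0.3224 0.2415

o_n = [-0.4667, -0.5417, 1.9479]
J₁: ẑ×o_n = [0.5417, -0.4667, 0.0000], ω = ẑ
J2: z=[0.0000, 0.0000, 1.0000] o=[-0.1656, -0.6182, 0.2300] → [-0.0765, -0.3010, 0.0000, 0.0000, 0.0000, 1.0000]
J3: z=[0.0000, 0.0000, 1.0000] o=[-0.7366, -0.3519, 0.2300] → [0.1897, 0.2699, -0.0000, 0.0000, 0.0000, 1.0000]
J4: z=[0.8290, -0.5592, 0.0000] o=[-0.4850, 0.0211, 0.6400] → [-0.7314, -1.0843, -0.4563, 0.8290, -0.5592, 0.0000]
J5: z=[-0.4022, -0.5964, 0.6947] o=[-0.3024, 0.2918, 0.9781] → [0.0006, 0.2760, 0.2373, -0.4022, -0.5964, 0.6947]
J6: z=[-0.0017, -0.7583, -0.6519] o=[-0.0413, -0.1963, 1.5452] → [-0.5306, 0.2780, -0.3219, -0.0017, -0.7583, -0.6519]
V = J·q̇ = [0.0353, -1.2323, -0.3949, 0.5787, 0.3224, 0.2415]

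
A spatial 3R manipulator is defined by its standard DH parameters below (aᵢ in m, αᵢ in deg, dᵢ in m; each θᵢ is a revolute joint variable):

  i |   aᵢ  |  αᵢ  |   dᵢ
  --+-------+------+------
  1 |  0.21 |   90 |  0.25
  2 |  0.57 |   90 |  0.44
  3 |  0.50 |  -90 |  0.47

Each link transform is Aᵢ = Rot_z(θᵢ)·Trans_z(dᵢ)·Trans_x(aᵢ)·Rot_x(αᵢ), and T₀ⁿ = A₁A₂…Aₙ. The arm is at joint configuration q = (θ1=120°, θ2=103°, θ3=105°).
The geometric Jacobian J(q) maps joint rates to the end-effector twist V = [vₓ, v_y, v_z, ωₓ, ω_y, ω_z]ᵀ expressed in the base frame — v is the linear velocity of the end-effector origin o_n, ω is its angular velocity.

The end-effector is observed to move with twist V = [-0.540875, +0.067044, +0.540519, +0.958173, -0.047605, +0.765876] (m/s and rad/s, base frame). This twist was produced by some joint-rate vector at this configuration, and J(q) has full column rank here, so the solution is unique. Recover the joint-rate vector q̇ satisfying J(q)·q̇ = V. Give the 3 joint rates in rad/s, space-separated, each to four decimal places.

0.8860 0.8060 -0.5340

o_n = [0.5149, 0.9541, 0.7850]
J₁: ẑ×o_n = [-0.9541, 0.5149, 0.0000], ω = ẑ
J2: z=[0.8660, 0.5000, 0.0000] o=[-0.1050, 0.1819, 0.2500] → [0.2675, -0.4633, 0.3588, 0.8660, 0.5000, 0.0000]
J3: z=[-0.4872, 0.8438, 0.2250] o=[0.3402, 0.2908, 0.8054] → [-0.1664, 0.0294, -0.4706, -0.4872, 0.8438, 0.2250]
q̇ = J⁺·V = [0.8860, 0.8060, -0.5340]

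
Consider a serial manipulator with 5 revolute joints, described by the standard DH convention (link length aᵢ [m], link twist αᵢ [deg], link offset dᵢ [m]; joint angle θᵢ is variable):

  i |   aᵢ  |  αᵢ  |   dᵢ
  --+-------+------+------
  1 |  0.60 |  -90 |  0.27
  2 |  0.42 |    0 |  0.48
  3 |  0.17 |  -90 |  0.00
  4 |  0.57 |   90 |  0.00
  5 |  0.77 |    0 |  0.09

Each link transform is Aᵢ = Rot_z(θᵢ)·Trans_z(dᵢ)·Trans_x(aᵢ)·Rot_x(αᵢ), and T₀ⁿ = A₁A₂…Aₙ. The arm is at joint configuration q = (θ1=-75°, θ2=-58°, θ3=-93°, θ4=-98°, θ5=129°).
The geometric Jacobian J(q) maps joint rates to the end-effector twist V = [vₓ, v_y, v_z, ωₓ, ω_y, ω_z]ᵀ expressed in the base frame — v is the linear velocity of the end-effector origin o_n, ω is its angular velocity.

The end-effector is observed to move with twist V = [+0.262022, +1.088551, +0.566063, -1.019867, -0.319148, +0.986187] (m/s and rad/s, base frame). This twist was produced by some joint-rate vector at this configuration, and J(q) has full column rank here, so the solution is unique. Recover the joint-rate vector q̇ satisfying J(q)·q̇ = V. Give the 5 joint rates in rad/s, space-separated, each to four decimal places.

0.2710 -0.7590 -0.3520 0.6470 -0.3110

o_n = [0.8056, -0.8736, 1.1830]
J₁: ẑ×o_n = [0.8736, 0.8056, -0.0000], ω = ẑ
J2: z=[0.9659, 0.2588, 0.0000] o=[0.1553, -0.5796, 0.2700] → [0.2363, -0.8819, -0.4523, 0.9659, 0.2588, 0.0000]
J3: z=[0.9659, 0.2588, 0.0000] o=[0.6765, -0.6703, 0.6262] → [0.1441, -0.5378, -0.2298, 0.9659, 0.2588, 0.0000]
J4: z=[0.1255, -0.4683, 0.8746] o=[0.6381, -0.5267, 0.7086] → [0.0813, 0.0870, 0.0349, 0.1255, -0.4683, 0.8746]
J5: z=[0.0897, -0.8726, -0.4801] o=[1.2012, -0.4476, 0.6701] → [-0.6520, 0.1439, -0.3834, 0.0897, -0.8726, -0.4801]
q̇ = J⁺·V = [0.2710, -0.7590, -0.3520, 0.6470, -0.3110]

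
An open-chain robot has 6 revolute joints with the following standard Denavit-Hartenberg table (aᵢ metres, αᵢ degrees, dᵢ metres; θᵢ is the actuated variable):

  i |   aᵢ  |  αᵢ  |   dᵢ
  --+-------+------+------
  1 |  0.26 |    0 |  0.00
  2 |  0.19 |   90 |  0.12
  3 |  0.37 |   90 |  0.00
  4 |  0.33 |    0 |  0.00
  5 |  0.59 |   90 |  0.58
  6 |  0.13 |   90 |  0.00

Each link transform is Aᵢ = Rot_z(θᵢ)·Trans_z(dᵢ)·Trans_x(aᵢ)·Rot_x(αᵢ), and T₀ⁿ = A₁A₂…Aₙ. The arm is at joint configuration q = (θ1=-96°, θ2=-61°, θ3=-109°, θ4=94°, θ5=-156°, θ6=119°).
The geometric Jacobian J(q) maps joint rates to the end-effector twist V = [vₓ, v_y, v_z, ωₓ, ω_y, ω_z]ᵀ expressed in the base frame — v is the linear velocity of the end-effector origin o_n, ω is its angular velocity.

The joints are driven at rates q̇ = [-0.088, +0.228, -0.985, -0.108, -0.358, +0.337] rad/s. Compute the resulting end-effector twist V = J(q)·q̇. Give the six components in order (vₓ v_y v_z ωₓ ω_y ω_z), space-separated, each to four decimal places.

o_n = [0.6330, -0.1262, -0.2162]
J₁: ẑ×o_n = [0.1262, 0.6330, -0.0000], ω = ẑ
J2: z=[0.0000, 0.0000, 1.0000] o=[-0.0272, -0.2586, 0.0000] → [-0.1324, 0.6602, 0.0000, 0.0000, 0.0000, 1.0000]
J3: z=[-0.3907, 0.9205, 0.0000] o=[-0.2021, -0.3328, 0.1200] → [-0.3094, -0.1313, -0.8494, -0.3907, 0.9205, 0.0000]
J4: z=[0.8704, 0.3694, 0.3256] o=[-0.0912, -0.2857, -0.2298] → [-0.0469, 0.2239, -0.1287, 0.8704, 0.3694, 0.3256]
J5: z=[0.8704, 0.3694, 0.3256] o=[-0.2267, 0.0144, -0.2081] → [0.0428, 0.2869, -0.4399, 0.8704, 0.3694, 0.3256]
J6: z=[-0.0812, -0.5445, 0.8348] o=[0.5646, -0.2157, -0.2811] → [-0.1101, 0.0623, 0.0300, -0.0812, -0.5445, 0.8348]
V = J·q̇ = [0.2162, 0.1183, 1.0182, -0.0481, -1.2623, 0.2696]

0.2162 0.1183 1.0182 -0.0481 -1.2623 0.2696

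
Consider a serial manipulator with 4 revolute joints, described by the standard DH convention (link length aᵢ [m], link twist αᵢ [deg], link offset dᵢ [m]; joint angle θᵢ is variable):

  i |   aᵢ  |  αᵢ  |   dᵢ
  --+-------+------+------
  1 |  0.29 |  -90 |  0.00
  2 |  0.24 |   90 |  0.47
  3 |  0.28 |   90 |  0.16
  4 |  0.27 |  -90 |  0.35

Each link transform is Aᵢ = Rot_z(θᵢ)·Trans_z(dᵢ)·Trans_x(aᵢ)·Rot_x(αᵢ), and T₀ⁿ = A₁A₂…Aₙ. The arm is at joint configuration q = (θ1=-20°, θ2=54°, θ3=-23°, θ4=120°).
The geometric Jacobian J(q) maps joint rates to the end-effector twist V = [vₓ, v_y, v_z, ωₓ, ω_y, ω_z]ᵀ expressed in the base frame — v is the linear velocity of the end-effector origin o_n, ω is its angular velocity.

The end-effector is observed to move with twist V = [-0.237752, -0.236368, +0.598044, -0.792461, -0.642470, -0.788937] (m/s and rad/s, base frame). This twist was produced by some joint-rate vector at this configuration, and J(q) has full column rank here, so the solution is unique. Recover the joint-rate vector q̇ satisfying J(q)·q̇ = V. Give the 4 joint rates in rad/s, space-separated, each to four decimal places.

-0.4090 -0.8720 -0.6480 0.0030

o_n = [0.7338, -0.1701, 0.0400]
J₁: ẑ×o_n = [0.1701, 0.7338, -0.0000], ω = ẑ
J2: z=[0.3420, 0.9397, 0.0000] o=[0.2725, -0.0992, 0.0000] → [0.0376, -0.0137, -0.4578, 0.3420, 0.9397, 0.0000]
J3: z=[0.7602, -0.2767, 0.5878] o=[0.5658, 0.2942, -0.1942] → [0.2081, -0.0792, -0.3065, 0.7602, -0.2767, 0.5878]
J4: z=[-0.5306, -0.7864, 0.3161] o=[0.7924, 0.0953, -0.3086] → [-0.1903, 0.1665, 0.0948, -0.5306, -0.7864, 0.3161]
q̇ = J⁺·V = [-0.4090, -0.8720, -0.6480, 0.0030]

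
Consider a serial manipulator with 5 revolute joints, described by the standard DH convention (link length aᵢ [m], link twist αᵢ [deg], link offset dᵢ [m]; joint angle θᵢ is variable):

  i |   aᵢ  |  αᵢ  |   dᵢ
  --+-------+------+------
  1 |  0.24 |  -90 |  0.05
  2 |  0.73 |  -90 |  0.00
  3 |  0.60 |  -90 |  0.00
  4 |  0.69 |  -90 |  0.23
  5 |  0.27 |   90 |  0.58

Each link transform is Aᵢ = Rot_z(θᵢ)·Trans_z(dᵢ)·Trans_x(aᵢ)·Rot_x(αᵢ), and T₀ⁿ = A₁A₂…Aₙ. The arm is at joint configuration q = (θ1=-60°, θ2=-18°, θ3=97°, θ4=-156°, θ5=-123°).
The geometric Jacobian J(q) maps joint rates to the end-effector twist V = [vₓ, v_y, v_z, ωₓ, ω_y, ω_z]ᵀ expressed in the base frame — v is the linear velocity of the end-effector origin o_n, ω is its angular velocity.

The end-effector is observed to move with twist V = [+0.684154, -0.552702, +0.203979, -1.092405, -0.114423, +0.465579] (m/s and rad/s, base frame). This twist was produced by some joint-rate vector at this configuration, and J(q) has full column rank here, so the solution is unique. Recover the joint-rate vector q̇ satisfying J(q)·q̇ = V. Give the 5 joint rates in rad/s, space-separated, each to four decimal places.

0.9620 -0.8940 -0.0680 0.5610 0.4400

o_n = [0.1040, -0.7436, -0.5912]
J₁: ẑ×o_n = [0.7436, 0.1040, -0.0000], ω = ẑ
J2: z=[0.8660, 0.5000, 0.0000] o=[0.1200, -0.2078, 0.0500] → [-0.3206, 0.5553, -0.4560, 0.8660, 0.5000, 0.0000]
J3: z=[0.1545, -0.2676, -0.9511] o=[0.4671, -0.8091, 0.2756] → [0.2942, 0.4793, -0.0871, 0.1545, -0.2676, -0.9511]
J4: z=[-0.3664, 0.8784, -0.3067] o=[-0.0834, -1.0466, 0.2530] → [-0.6486, -0.3668, -0.2756, -0.3664, 0.8784, -0.3067]
J5: z=[-0.2320, -0.4055, -0.8842] o=[0.4541, -0.6702, -0.0607] → [0.1501, 0.1864, -0.1249, -0.2320, -0.4055, -0.8842]
q̇ = J⁺·V = [0.9620, -0.8940, -0.0680, 0.5610, 0.4400]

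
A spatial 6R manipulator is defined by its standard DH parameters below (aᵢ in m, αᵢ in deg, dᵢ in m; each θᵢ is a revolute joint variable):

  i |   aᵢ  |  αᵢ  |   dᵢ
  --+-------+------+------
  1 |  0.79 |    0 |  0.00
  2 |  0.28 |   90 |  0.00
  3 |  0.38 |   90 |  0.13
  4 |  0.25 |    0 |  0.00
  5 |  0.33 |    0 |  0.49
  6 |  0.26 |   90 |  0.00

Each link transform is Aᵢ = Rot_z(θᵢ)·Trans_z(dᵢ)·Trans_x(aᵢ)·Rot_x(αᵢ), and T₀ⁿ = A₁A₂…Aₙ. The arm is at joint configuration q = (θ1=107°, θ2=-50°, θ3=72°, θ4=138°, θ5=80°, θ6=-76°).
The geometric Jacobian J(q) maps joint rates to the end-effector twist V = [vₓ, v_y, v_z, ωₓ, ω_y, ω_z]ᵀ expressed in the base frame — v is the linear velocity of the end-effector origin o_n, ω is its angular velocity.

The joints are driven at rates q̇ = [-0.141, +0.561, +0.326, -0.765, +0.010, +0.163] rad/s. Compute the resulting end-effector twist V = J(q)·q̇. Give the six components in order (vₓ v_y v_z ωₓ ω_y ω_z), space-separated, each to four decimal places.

o_n = [0.3430, 1.1725, -0.4089]
J₁: ẑ×o_n = [-1.1725, 0.3430, 0.0000], ω = ẑ
J2: z=[0.0000, 0.0000, 1.0000] o=[-0.2310, 0.7555, 0.0000] → [-0.4171, 0.5739, 0.0000, 0.0000, 0.0000, 1.0000]
J3: z=[0.8387, -0.5446, 0.0000] o=[-0.0785, 0.9903, 0.0000] → [0.2227, 0.3429, 0.3824, 0.8387, -0.5446, 0.0000]
J4: z=[0.5180, 0.7976, -0.3090] o=[0.0945, 1.0180, 0.3614] → [-0.5666, 0.3222, -0.1181, 0.5180, 0.7976, -0.3090]
J5: z=[0.5180, 0.7976, -0.3090] o=[0.2035, 0.8787, 0.1847] → [-0.3827, 0.2644, 0.0410, 0.5180, 0.7976, -0.3090]
J6: z=[0.5180, 0.7976, -0.3090] o=[0.2432, 1.3128, -0.2140] → [-0.1988, 0.0701, -0.1522, 0.5180, 0.7976, -0.3090]
V = J·q̇ = [0.4012, 0.1530, 0.1906, -0.0332, -0.6497, 0.6029]

0.4012 0.1530 0.1906 -0.0332 -0.6497 0.6029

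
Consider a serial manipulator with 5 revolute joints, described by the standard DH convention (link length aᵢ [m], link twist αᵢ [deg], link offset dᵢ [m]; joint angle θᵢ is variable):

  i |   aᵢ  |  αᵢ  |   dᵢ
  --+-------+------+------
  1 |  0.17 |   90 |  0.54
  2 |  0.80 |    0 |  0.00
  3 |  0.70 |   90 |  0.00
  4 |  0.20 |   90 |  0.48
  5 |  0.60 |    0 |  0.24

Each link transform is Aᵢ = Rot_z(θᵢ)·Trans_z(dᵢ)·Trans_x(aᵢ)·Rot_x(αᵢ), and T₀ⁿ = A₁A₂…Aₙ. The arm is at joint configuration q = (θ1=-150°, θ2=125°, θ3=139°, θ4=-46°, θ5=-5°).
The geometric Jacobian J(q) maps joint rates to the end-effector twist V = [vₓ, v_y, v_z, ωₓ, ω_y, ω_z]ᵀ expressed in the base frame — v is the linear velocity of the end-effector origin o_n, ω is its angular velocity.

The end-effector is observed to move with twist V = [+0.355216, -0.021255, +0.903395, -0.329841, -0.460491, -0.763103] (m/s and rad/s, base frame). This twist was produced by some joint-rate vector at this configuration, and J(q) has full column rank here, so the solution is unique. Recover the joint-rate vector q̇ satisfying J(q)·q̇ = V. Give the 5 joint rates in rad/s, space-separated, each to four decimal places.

o_n = [1.0867, -0.2277, 0.1645]
J₁: ẑ×o_n = [0.2277, 1.0867, -0.0000], ω = ẑ
J2: z=[-0.5000, 0.8660, 0.0000] o=[-0.1472, -0.0850, 0.5400] → [-0.3252, -0.1878, -0.9973, -0.5000, 0.8660, 0.0000]
J3: z=[-0.5000, 0.8660, 0.0000] o=[0.2502, 0.1444, 1.1953] → [-0.8928, -0.5154, -0.5384, -0.5000, 0.8660, 0.0000]
J4: z=[0.8613, 0.4973, 0.1045] o=[0.3135, 0.1810, 0.4992] → [-0.1237, 0.3691, -0.7365, 0.8613, 0.4973, 0.1045]
J5: z=[0.2822, -0.6392, 0.7154] o=[0.8115, 0.3024, 0.4112] → [0.5369, 0.2665, 0.0264, 0.2822, -0.6392, 0.7154]
q̇ = J⁺·V = [-0.0080, -0.0100, -0.8970, -0.5920, -0.9690]

-0.0080 -0.0100 -0.8970 -0.5920 -0.9690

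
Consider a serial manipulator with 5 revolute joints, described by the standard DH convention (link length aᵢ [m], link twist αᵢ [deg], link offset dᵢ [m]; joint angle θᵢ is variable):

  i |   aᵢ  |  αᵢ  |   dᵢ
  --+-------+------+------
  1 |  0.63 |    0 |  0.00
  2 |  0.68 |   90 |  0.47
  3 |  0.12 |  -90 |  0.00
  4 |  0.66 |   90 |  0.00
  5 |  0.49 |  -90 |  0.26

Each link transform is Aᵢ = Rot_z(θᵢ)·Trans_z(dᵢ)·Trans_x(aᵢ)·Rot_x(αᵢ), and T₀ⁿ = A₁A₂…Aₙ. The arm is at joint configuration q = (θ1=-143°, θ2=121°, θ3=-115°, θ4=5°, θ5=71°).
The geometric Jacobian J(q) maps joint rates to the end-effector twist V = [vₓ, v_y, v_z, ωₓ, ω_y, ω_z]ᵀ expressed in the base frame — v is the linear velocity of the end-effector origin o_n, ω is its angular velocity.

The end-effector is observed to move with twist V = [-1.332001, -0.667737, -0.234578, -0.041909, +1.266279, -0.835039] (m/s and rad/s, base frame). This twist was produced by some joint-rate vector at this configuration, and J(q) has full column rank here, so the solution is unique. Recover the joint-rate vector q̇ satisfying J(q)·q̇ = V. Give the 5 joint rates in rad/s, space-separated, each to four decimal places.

o_n = [0.0706, -0.8133, -0.5950]
J₁: ẑ×o_n = [0.8133, 0.0706, -0.0000], ω = ẑ
J2: z=[0.0000, 0.0000, 1.0000] o=[-0.5031, -0.3791, 0.0000] → [0.4341, 0.5737, -0.0000, 0.0000, 0.0000, 1.0000]
J3: z=[-0.3746, -0.9272, 0.0000] o=[0.1273, -0.6339, 0.4700] → [0.9875, -0.3990, 0.0146, -0.3746, -0.9272, 0.0000]
J4: z=[0.8403, -0.3395, -0.4226] o=[0.0803, -0.6149, 0.3612] → [0.2408, 0.8077, -0.1700, 0.8403, -0.3395, -0.4226]
J5: z=[-0.4073, -0.9099, -0.0790] o=[-0.1558, -0.4575, -0.2346] → [0.2998, -0.1647, 0.3509, -0.4073, -0.9099, -0.0790]
q̇ = J⁺·V = [-0.4960, -0.6700, -0.2090, -0.6050, -0.9530]

-0.4960 -0.6700 -0.2090 -0.6050 -0.9530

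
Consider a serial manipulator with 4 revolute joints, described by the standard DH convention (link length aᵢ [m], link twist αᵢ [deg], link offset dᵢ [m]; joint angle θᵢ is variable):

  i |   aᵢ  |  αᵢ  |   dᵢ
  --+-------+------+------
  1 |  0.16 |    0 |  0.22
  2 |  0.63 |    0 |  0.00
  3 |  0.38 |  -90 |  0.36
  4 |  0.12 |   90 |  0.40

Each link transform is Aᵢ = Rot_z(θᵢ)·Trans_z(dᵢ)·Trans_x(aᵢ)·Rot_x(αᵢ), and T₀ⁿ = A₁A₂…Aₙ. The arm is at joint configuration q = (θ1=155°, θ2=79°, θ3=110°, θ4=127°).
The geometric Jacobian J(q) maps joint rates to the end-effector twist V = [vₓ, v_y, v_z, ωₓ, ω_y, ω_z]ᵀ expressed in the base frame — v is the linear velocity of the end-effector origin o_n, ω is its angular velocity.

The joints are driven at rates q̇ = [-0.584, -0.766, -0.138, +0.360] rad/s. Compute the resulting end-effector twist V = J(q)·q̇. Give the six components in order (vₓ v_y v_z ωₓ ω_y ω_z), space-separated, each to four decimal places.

-0.2358 -0.0102 0.0260 0.0992 0.3461 -1.4880

o_n = [-0.1092, -0.1424, 0.4842]
J₁: ẑ×o_n = [0.1424, -0.1092, 0.0000], ω = ẑ
J2: z=[0.0000, 0.0000, 1.0000] o=[-0.1450, 0.0676, 0.2200] → [0.2100, 0.0358, -0.0000, 0.0000, 0.0000, 1.0000]
J3: z=[0.0000, 0.0000, 1.0000] o=[-0.5153, -0.4421, 0.2200] → [-0.2997, 0.4061, 0.0000, 0.0000, 0.0000, 1.0000]
J4: z=[0.2756, 0.9613, 0.0000] o=[-0.1500, -0.5468, 0.5800] → [-0.0921, 0.0264, 0.0722, 0.2756, 0.9613, 0.0000]
V = J·q̇ = [-0.2358, -0.0102, 0.0260, 0.0992, 0.3461, -1.4880]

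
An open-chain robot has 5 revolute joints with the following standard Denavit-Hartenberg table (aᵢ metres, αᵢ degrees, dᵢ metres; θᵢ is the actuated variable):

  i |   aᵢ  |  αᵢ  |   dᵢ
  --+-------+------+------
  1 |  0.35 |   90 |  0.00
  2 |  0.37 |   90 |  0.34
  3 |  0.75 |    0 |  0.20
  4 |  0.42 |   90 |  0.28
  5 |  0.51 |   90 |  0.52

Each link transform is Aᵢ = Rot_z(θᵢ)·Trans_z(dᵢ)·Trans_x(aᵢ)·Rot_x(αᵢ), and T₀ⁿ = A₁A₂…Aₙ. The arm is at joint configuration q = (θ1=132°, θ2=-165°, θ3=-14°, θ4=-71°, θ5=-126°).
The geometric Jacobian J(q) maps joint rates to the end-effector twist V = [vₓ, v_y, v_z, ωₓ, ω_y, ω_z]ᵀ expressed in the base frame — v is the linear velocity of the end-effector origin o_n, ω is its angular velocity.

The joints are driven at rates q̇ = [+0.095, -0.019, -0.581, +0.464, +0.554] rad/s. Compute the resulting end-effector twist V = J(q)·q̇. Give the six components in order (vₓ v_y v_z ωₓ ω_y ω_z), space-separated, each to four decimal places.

-0.5175 -0.2750 -0.1221 -0.4270 0.3736 0.1248

o_n = [0.1541, -0.1809, -0.0876]
J₁: ẑ×o_n = [0.1809, 0.1541, -0.0000], ω = ẑ
J2: z=[0.7431, 0.6691, 0.0000] o=[-0.2342, 0.2601, 0.0000] → [-0.0586, 0.0651, -0.5875, 0.7431, 0.6691, 0.0000]
J3: z=[0.1732, -0.1923, 0.9659] o=[0.2576, 0.2220, -0.0958] → [0.3876, -0.1014, -0.0897, 0.1732, -0.1923, 0.9659]
J4: z=[0.1732, -0.1923, 0.9659] o=[0.6278, -0.4602, -0.0909] → [-0.2705, -0.4581, -0.0427, 0.1732, -0.1923, 0.9659]
J5: z=[-0.7086, 0.6568, 0.2578] o=[0.3890, -0.8203, 0.1701] → [-0.3341, -0.2432, -0.2989, -0.7086, 0.6568, 0.2578]
V = J·q̇ = [-0.5175, -0.2750, -0.1221, -0.4270, 0.3736, 0.1248]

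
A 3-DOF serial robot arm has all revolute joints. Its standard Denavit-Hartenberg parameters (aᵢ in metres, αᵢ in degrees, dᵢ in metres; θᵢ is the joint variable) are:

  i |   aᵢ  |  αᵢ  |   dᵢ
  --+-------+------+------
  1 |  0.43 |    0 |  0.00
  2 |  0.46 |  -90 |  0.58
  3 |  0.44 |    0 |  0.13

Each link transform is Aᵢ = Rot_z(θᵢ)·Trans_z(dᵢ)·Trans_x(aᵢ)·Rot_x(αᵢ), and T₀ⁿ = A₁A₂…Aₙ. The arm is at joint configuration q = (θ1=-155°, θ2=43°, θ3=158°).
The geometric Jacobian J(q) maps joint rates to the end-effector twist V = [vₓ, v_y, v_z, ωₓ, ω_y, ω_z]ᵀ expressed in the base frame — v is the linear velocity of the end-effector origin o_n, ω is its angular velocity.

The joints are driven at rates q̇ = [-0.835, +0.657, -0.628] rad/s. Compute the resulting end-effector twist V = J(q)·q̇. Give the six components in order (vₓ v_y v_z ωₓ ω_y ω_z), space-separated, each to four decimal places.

o_n = [-0.2887, -0.2787, 0.4152]
J₁: ẑ×o_n = [0.2787, -0.2887, 0.0000], ω = ẑ
J2: z=[0.0000, 0.0000, 1.0000] o=[-0.3897, -0.1817, 0.0000] → [0.0969, 0.1010, -0.0000, 0.0000, 0.0000, 1.0000]
J3: z=[0.9272, -0.3746, 0.0000] o=[-0.5620, -0.6082, 0.5800] → [0.0617, 0.1528, 0.4080, 0.9272, -0.3746, 0.0000]
V = J·q̇ = [-0.2078, 0.2115, -0.2562, -0.5823, 0.2353, -0.1780]

-0.2078 0.2115 -0.2562 -0.5823 0.2353 -0.1780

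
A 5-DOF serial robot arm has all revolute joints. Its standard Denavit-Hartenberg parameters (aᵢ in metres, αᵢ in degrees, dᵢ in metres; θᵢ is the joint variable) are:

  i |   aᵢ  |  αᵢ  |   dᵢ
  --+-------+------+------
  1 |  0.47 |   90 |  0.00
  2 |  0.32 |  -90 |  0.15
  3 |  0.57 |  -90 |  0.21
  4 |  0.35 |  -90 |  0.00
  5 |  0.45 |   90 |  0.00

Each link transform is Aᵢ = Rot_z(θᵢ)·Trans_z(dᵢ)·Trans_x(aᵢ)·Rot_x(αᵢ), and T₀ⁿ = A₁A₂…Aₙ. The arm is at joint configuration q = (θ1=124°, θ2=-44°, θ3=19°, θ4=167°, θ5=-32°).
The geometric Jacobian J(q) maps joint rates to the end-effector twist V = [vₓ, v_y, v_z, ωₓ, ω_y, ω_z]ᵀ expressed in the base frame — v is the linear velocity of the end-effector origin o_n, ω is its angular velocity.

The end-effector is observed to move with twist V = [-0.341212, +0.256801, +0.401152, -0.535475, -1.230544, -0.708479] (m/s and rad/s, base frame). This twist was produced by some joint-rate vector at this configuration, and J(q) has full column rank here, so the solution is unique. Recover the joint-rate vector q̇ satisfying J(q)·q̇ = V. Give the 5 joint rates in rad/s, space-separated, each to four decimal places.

-0.1940 -0.3340 -0.4050 0.8070 -0.4780

o_n = [-0.3476, 0.4636, -0.0418]
J₁: ẑ×o_n = [-0.4636, -0.3476, 0.0000], ω = ẑ
J2: z=[0.8290, 0.5592, 0.0000] o=[-0.2628, 0.3896, 0.0000] → [-0.0234, 0.0347, 0.1087, 0.8290, 0.5592, 0.0000]
J3: z=[-0.3884, 0.5759, 0.7193] o=[-0.2672, 0.6644, -0.2223] → [0.2483, 0.0122, 0.1243, -0.3884, 0.5759, 0.7193]
J4: z=[-0.6529, -0.7229, 0.2262] o=[-0.7194, 1.0029, -0.4456] → [-0.1699, 0.3477, 0.6209, -0.6529, -0.7229, 0.2262]
J5: z=[-0.2322, 0.4752, 0.8487] o=[-0.4671, 0.8274, -0.2783] → [0.4211, 0.1563, 0.0277, -0.2322, 0.4752, 0.8487]
q̇ = J⁺·V = [-0.1940, -0.3340, -0.4050, 0.8070, -0.4780]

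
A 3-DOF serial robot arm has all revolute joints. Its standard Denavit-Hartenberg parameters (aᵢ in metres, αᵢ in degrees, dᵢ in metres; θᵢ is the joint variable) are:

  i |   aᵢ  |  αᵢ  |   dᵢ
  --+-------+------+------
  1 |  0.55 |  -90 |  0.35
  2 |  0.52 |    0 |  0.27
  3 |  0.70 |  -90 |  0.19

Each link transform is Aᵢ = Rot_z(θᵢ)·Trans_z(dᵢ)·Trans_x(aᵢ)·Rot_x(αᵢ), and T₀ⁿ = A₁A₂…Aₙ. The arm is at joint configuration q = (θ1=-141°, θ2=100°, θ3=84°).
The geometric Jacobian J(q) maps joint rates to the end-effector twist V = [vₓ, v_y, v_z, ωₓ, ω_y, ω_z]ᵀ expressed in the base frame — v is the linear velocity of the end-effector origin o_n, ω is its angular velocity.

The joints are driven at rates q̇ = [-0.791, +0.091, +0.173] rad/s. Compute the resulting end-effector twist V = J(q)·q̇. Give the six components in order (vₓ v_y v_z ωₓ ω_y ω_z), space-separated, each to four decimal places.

-0.1378 -0.3544 0.1926 0.1661 -0.2052 -0.7910

o_n = [0.4749, -0.2073, -0.1133]
J₁: ẑ×o_n = [0.2073, 0.4749, -0.0000], ω = ẑ
J2: z=[0.6293, -0.7771, 0.0000] o=[-0.4274, -0.3461, 0.3500] → [0.3600, 0.2915, 0.7886, 0.6293, -0.7771, 0.0000]
J3: z=[0.6293, -0.7771, 0.0000] o=[-0.1873, -0.4991, -0.1621] → [-0.0379, -0.0307, 0.6983, 0.6293, -0.7771, 0.0000]
V = J·q̇ = [-0.1378, -0.3544, 0.1926, 0.1661, -0.2052, -0.7910]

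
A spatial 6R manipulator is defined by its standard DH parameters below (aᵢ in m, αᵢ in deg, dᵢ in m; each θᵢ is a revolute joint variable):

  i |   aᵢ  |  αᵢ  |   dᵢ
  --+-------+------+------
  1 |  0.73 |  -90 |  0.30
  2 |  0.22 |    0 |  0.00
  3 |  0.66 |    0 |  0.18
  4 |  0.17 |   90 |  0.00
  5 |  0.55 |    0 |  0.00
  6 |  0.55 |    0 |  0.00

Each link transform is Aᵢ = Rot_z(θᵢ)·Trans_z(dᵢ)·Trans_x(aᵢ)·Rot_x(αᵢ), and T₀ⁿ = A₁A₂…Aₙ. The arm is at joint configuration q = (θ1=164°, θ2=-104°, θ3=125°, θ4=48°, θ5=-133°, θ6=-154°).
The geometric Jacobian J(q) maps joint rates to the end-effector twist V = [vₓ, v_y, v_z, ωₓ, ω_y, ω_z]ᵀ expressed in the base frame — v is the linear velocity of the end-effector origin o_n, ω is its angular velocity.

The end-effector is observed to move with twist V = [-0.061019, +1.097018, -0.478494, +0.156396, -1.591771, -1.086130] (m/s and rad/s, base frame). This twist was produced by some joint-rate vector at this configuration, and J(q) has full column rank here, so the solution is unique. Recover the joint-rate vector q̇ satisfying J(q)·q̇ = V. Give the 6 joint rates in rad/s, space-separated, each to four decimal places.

o_n = [-1.3113, 0.0600, 0.3183]
J₁: ẑ×o_n = [-0.0600, -1.3113, 0.0000], ω = ẑ
J2: z=[-0.2756, -0.9613, 0.0000] o=[-0.7017, 0.2012, 0.3000] → [-0.0176, 0.0050, -0.5471, -0.2756, -0.9613, 0.0000]
J3: z=[-0.2756, -0.9613, 0.0000] o=[-0.6506, 0.1865, 0.5135] → [0.1876, -0.0538, -0.6003, -0.2756, -0.9613, 0.0000]
J4: z=[-0.2756, -0.9613, 0.0000] o=[-1.2925, 0.1834, 0.2769] → [-0.0398, 0.0114, 0.0159, -0.2756, -0.9613, 0.0000]
J5: z=[-0.8974, 0.2573, 0.3584] o=[-1.3510, 0.2001, 0.1182] → [0.1017, 0.1938, 0.1155, -0.8974, 0.2573, 0.3584]
J6: z=[-0.8974, 0.2573, 0.3584] o=[-1.1109, 0.5498, 0.4684] → [0.1369, -0.2065, 0.4910, -0.8974, 0.2573, 0.3584]
q̇ = J⁺·V = [-0.8600, 0.6100, 0.0180, 0.8590, -0.4320, -0.1990]

-0.8600 0.6100 0.0180 0.8590 -0.4320 -0.1990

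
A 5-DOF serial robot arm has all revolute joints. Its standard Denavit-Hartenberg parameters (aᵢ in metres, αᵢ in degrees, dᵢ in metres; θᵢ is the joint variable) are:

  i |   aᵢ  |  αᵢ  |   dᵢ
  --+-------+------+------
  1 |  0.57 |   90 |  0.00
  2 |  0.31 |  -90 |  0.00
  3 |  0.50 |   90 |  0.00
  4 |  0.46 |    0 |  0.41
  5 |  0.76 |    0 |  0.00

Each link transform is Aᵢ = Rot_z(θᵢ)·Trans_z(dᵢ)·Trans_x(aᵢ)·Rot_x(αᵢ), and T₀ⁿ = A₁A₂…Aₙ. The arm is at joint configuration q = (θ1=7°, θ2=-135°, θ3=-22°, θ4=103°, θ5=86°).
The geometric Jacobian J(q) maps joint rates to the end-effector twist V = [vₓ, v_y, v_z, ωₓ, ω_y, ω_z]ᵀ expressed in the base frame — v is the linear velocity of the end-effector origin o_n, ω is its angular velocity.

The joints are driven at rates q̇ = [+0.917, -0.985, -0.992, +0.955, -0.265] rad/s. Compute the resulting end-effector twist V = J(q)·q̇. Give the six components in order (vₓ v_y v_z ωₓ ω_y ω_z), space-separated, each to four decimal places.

-0.0963 1.4545 0.4875 -0.5569 0.2795 1.8012

o_n = [0.9477, -0.1330, -0.1113]
J₁: ẑ×o_n = [0.1330, 0.9477, -0.0000], ω = ẑ
J2: z=[0.1219, -0.9925, 0.0000] o=[0.5658, 0.0695, 0.0000] → [0.1105, 0.0136, 0.3544, 0.1219, -0.9925, 0.0000]
J3: z=[0.7018, 0.0862, -0.7071] o=[0.3482, 0.0428, -0.2192] → [-0.1150, -0.4997, -0.1750, 0.7018, 0.0862, -0.7071]
J4: z=[0.3759, -0.8880, 0.2649] o=[0.0456, -0.1831, -0.5470] → [-0.4002, 0.0752, 0.8199, 0.3759, -0.8880, 0.2649]
J5: z=[0.3759, -0.8880, 0.2649] o=[0.5769, -0.4618, -0.6875] → [-0.5988, -0.1184, 0.4528, 0.3759, -0.8880, 0.2649]
V = J·q̇ = [-0.0963, 1.4545, 0.4875, -0.5569, 0.2795, 1.8012]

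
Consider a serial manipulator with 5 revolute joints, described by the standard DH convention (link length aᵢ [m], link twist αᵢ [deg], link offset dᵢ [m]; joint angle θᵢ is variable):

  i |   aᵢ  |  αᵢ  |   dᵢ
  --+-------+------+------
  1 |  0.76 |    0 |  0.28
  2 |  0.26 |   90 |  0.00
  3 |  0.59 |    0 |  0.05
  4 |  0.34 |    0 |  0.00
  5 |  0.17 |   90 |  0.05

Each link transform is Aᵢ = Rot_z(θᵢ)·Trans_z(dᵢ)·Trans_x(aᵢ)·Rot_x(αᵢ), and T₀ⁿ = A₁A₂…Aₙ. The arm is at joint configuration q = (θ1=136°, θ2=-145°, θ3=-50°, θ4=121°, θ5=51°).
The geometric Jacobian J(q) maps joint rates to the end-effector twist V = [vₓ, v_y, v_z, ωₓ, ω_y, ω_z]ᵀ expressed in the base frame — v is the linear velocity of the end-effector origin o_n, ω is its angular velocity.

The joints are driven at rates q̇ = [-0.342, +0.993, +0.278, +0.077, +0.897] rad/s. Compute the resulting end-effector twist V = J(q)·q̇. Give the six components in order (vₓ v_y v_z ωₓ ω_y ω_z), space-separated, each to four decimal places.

0.1452 0.6275 0.0319 -0.1959 -1.2366 0.6510

o_n = [0.0894, 0.3259, 0.2937]
J₁: ẑ×o_n = [-0.3259, 0.0894, 0.0000], ω = ẑ
J2: z=[0.0000, 0.0000, 1.0000] o=[-0.5467, 0.5279, 0.2800] → [0.2020, 0.6361, -0.0000, 0.0000, 0.0000, 1.0000]
J3: z=[-0.1564, -0.9877, 0.0000] o=[-0.2899, 0.4873, 0.2800] → [-0.0135, 0.0021, 0.3999, -0.1564, -0.9877, 0.0000]
J4: z=[-0.1564, -0.9877, 0.0000] o=[0.0769, 0.3786, -0.1720] → [-0.4599, 0.0728, 0.0206, -0.1564, -0.9877, 0.0000]
J5: z=[-0.1564, -0.9877, 0.0000] o=[0.1862, 0.3612, 0.1495] → [-0.1424, 0.0226, -0.0901, -0.1564, -0.9877, 0.0000]
V = J·q̇ = [0.1452, 0.6275, 0.0319, -0.1959, -1.2366, 0.6510]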